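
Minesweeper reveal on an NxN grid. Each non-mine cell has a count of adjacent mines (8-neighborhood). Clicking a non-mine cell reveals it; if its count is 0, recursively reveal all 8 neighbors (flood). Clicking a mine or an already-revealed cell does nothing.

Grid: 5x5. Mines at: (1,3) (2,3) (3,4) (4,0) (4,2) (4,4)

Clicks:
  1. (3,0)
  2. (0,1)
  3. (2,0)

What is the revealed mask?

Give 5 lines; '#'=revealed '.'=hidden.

Click 1 (3,0) count=1: revealed 1 new [(3,0)] -> total=1
Click 2 (0,1) count=0: revealed 11 new [(0,0) (0,1) (0,2) (1,0) (1,1) (1,2) (2,0) (2,1) (2,2) (3,1) (3,2)] -> total=12
Click 3 (2,0) count=0: revealed 0 new [(none)] -> total=12

Answer: ###..
###..
###..
###..
.....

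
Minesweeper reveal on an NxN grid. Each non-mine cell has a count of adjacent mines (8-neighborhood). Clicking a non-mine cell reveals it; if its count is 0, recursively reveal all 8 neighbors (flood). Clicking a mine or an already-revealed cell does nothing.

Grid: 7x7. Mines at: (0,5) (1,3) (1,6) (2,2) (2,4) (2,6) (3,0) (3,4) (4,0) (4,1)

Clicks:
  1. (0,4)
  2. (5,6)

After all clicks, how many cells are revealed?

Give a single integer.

Click 1 (0,4) count=2: revealed 1 new [(0,4)] -> total=1
Click 2 (5,6) count=0: revealed 21 new [(3,5) (3,6) (4,2) (4,3) (4,4) (4,5) (4,6) (5,0) (5,1) (5,2) (5,3) (5,4) (5,5) (5,6) (6,0) (6,1) (6,2) (6,3) (6,4) (6,5) (6,6)] -> total=22

Answer: 22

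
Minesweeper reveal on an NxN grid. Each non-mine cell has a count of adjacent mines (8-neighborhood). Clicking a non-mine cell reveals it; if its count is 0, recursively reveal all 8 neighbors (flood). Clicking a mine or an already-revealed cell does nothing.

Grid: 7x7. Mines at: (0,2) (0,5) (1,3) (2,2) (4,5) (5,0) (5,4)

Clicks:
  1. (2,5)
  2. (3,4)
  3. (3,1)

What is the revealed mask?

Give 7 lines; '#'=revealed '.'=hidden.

Click 1 (2,5) count=0: revealed 9 new [(1,4) (1,5) (1,6) (2,4) (2,5) (2,6) (3,4) (3,5) (3,6)] -> total=9
Click 2 (3,4) count=1: revealed 0 new [(none)] -> total=9
Click 3 (3,1) count=1: revealed 1 new [(3,1)] -> total=10

Answer: .......
....###
....###
.#..###
.......
.......
.......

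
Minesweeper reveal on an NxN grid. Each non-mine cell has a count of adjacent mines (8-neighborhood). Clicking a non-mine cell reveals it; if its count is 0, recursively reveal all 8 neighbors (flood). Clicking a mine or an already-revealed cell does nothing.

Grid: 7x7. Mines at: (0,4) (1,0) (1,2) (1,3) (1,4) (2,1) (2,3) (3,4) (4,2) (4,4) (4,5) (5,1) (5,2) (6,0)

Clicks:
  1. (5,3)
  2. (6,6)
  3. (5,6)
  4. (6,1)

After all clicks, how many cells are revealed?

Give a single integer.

Click 1 (5,3) count=3: revealed 1 new [(5,3)] -> total=1
Click 2 (6,6) count=0: revealed 7 new [(5,4) (5,5) (5,6) (6,3) (6,4) (6,5) (6,6)] -> total=8
Click 3 (5,6) count=1: revealed 0 new [(none)] -> total=8
Click 4 (6,1) count=3: revealed 1 new [(6,1)] -> total=9

Answer: 9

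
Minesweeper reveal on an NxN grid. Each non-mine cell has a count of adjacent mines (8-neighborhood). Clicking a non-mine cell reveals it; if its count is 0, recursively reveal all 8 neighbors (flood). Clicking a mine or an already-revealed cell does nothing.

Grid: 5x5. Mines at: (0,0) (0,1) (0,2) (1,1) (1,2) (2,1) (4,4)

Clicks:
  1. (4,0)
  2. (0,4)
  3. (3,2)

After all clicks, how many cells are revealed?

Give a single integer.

Answer: 15

Derivation:
Click 1 (4,0) count=0: revealed 8 new [(3,0) (3,1) (3,2) (3,3) (4,0) (4,1) (4,2) (4,3)] -> total=8
Click 2 (0,4) count=0: revealed 7 new [(0,3) (0,4) (1,3) (1,4) (2,3) (2,4) (3,4)] -> total=15
Click 3 (3,2) count=1: revealed 0 new [(none)] -> total=15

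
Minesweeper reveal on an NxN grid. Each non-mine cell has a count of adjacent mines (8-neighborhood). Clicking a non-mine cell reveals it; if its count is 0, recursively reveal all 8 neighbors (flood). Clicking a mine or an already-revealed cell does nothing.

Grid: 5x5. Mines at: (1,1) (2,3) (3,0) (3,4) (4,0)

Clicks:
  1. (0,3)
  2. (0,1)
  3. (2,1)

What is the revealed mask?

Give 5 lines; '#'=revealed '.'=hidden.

Click 1 (0,3) count=0: revealed 6 new [(0,2) (0,3) (0,4) (1,2) (1,3) (1,4)] -> total=6
Click 2 (0,1) count=1: revealed 1 new [(0,1)] -> total=7
Click 3 (2,1) count=2: revealed 1 new [(2,1)] -> total=8

Answer: .####
..###
.#...
.....
.....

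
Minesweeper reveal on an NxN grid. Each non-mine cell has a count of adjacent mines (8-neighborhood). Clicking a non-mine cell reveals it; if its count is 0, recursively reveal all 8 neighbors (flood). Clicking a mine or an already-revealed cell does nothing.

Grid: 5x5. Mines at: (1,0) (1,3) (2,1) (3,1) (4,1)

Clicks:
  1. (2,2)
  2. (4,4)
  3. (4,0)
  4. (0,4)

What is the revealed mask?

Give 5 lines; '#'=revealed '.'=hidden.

Answer: ....#
.....
..###
..###
#.###

Derivation:
Click 1 (2,2) count=3: revealed 1 new [(2,2)] -> total=1
Click 2 (4,4) count=0: revealed 8 new [(2,3) (2,4) (3,2) (3,3) (3,4) (4,2) (4,3) (4,4)] -> total=9
Click 3 (4,0) count=2: revealed 1 new [(4,0)] -> total=10
Click 4 (0,4) count=1: revealed 1 new [(0,4)] -> total=11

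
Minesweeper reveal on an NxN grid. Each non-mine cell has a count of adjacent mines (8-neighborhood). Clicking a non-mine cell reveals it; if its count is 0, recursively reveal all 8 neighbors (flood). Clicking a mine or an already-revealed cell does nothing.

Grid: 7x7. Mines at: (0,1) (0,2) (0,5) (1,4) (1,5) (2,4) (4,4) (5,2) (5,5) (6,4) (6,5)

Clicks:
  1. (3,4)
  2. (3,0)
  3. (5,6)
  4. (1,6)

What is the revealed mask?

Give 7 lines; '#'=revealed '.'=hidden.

Click 1 (3,4) count=2: revealed 1 new [(3,4)] -> total=1
Click 2 (3,0) count=0: revealed 20 new [(1,0) (1,1) (1,2) (1,3) (2,0) (2,1) (2,2) (2,3) (3,0) (3,1) (3,2) (3,3) (4,0) (4,1) (4,2) (4,3) (5,0) (5,1) (6,0) (6,1)] -> total=21
Click 3 (5,6) count=2: revealed 1 new [(5,6)] -> total=22
Click 4 (1,6) count=2: revealed 1 new [(1,6)] -> total=23

Answer: .......
####..#
####...
#####..
####...
##....#
##.....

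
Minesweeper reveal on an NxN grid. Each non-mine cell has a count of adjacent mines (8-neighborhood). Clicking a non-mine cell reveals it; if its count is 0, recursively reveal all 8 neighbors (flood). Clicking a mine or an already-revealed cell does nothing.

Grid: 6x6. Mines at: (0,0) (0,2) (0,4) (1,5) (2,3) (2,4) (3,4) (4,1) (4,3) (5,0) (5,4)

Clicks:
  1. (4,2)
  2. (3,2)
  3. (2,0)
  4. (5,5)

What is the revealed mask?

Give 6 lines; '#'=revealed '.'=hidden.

Answer: ......
###...
###...
###...
..#...
.....#

Derivation:
Click 1 (4,2) count=2: revealed 1 new [(4,2)] -> total=1
Click 2 (3,2) count=3: revealed 1 new [(3,2)] -> total=2
Click 3 (2,0) count=0: revealed 8 new [(1,0) (1,1) (1,2) (2,0) (2,1) (2,2) (3,0) (3,1)] -> total=10
Click 4 (5,5) count=1: revealed 1 new [(5,5)] -> total=11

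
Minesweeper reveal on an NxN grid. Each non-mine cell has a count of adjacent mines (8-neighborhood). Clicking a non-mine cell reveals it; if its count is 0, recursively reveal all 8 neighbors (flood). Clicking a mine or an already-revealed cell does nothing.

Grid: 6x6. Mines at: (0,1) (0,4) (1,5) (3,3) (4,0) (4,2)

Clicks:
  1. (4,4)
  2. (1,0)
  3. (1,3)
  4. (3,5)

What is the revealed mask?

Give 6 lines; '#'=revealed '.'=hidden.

Click 1 (4,4) count=1: revealed 1 new [(4,4)] -> total=1
Click 2 (1,0) count=1: revealed 1 new [(1,0)] -> total=2
Click 3 (1,3) count=1: revealed 1 new [(1,3)] -> total=3
Click 4 (3,5) count=0: revealed 9 new [(2,4) (2,5) (3,4) (3,5) (4,3) (4,5) (5,3) (5,4) (5,5)] -> total=12

Answer: ......
#..#..
....##
....##
...###
...###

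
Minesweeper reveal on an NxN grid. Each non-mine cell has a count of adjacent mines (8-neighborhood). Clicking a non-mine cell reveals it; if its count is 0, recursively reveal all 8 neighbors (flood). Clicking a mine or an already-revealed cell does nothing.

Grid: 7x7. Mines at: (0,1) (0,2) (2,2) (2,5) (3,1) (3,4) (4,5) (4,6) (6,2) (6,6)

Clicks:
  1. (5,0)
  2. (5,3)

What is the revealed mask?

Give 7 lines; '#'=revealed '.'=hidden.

Answer: .......
.......
.......
.......
##.....
##.#...
##.....

Derivation:
Click 1 (5,0) count=0: revealed 6 new [(4,0) (4,1) (5,0) (5,1) (6,0) (6,1)] -> total=6
Click 2 (5,3) count=1: revealed 1 new [(5,3)] -> total=7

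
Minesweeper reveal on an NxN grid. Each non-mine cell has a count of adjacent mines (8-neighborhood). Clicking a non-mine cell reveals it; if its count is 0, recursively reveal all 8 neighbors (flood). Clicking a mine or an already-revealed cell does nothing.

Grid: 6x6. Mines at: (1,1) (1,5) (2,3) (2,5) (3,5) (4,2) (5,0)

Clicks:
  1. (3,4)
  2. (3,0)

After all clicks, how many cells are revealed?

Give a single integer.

Click 1 (3,4) count=3: revealed 1 new [(3,4)] -> total=1
Click 2 (3,0) count=0: revealed 6 new [(2,0) (2,1) (3,0) (3,1) (4,0) (4,1)] -> total=7

Answer: 7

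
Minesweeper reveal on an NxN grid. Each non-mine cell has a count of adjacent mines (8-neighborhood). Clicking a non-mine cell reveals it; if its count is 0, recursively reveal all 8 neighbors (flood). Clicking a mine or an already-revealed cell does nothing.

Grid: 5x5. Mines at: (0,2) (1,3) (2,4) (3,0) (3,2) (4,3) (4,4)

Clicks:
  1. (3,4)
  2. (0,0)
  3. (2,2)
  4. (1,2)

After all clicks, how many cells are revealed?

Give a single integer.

Answer: 9

Derivation:
Click 1 (3,4) count=3: revealed 1 new [(3,4)] -> total=1
Click 2 (0,0) count=0: revealed 6 new [(0,0) (0,1) (1,0) (1,1) (2,0) (2,1)] -> total=7
Click 3 (2,2) count=2: revealed 1 new [(2,2)] -> total=8
Click 4 (1,2) count=2: revealed 1 new [(1,2)] -> total=9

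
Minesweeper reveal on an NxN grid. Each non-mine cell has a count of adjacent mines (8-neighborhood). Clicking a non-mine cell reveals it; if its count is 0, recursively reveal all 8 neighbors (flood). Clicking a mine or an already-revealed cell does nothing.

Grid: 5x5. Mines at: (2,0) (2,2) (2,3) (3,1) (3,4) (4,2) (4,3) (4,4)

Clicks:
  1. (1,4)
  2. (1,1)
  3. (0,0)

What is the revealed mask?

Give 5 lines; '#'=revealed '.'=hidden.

Click 1 (1,4) count=1: revealed 1 new [(1,4)] -> total=1
Click 2 (1,1) count=2: revealed 1 new [(1,1)] -> total=2
Click 3 (0,0) count=0: revealed 8 new [(0,0) (0,1) (0,2) (0,3) (0,4) (1,0) (1,2) (1,3)] -> total=10

Answer: #####
#####
.....
.....
.....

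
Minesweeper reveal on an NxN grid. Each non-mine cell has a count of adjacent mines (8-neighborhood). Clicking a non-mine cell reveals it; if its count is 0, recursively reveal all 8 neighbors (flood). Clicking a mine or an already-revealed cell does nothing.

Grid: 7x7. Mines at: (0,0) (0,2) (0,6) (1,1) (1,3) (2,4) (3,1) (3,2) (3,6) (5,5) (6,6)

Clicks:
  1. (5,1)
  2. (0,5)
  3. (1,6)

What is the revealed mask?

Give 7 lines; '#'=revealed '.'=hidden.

Click 1 (5,1) count=0: revealed 15 new [(4,0) (4,1) (4,2) (4,3) (4,4) (5,0) (5,1) (5,2) (5,3) (5,4) (6,0) (6,1) (6,2) (6,3) (6,4)] -> total=15
Click 2 (0,5) count=1: revealed 1 new [(0,5)] -> total=16
Click 3 (1,6) count=1: revealed 1 new [(1,6)] -> total=17

Answer: .....#.
......#
.......
.......
#####..
#####..
#####..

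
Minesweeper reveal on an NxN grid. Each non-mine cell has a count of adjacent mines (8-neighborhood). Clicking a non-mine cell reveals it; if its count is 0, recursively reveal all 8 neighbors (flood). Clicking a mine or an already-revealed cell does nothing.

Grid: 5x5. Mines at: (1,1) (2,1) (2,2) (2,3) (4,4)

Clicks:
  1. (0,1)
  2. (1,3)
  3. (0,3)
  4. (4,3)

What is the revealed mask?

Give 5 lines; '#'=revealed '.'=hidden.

Click 1 (0,1) count=1: revealed 1 new [(0,1)] -> total=1
Click 2 (1,3) count=2: revealed 1 new [(1,3)] -> total=2
Click 3 (0,3) count=0: revealed 5 new [(0,2) (0,3) (0,4) (1,2) (1,4)] -> total=7
Click 4 (4,3) count=1: revealed 1 new [(4,3)] -> total=8

Answer: .####
..###
.....
.....
...#.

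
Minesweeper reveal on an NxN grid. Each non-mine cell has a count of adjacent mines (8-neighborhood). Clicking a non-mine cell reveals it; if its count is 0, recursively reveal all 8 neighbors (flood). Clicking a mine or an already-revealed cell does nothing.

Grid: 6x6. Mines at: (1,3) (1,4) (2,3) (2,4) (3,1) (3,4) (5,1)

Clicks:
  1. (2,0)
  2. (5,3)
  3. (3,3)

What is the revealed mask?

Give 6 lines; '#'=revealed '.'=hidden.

Answer: ......
......
#.....
...#..
..####
..####

Derivation:
Click 1 (2,0) count=1: revealed 1 new [(2,0)] -> total=1
Click 2 (5,3) count=0: revealed 8 new [(4,2) (4,3) (4,4) (4,5) (5,2) (5,3) (5,4) (5,5)] -> total=9
Click 3 (3,3) count=3: revealed 1 new [(3,3)] -> total=10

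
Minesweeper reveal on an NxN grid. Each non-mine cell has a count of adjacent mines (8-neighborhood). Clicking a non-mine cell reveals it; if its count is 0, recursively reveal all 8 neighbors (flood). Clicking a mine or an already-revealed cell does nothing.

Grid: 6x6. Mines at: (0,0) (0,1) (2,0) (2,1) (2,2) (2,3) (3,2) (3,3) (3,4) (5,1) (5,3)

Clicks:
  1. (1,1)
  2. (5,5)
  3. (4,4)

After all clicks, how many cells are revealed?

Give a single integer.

Answer: 5

Derivation:
Click 1 (1,1) count=5: revealed 1 new [(1,1)] -> total=1
Click 2 (5,5) count=0: revealed 4 new [(4,4) (4,5) (5,4) (5,5)] -> total=5
Click 3 (4,4) count=3: revealed 0 new [(none)] -> total=5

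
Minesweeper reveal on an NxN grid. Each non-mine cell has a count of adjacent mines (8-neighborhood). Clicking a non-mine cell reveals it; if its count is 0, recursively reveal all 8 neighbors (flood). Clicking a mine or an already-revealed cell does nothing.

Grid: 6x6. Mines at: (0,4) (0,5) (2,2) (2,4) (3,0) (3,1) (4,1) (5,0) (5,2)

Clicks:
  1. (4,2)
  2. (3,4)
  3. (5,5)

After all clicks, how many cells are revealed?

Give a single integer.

Click 1 (4,2) count=3: revealed 1 new [(4,2)] -> total=1
Click 2 (3,4) count=1: revealed 1 new [(3,4)] -> total=2
Click 3 (5,5) count=0: revealed 8 new [(3,3) (3,5) (4,3) (4,4) (4,5) (5,3) (5,4) (5,5)] -> total=10

Answer: 10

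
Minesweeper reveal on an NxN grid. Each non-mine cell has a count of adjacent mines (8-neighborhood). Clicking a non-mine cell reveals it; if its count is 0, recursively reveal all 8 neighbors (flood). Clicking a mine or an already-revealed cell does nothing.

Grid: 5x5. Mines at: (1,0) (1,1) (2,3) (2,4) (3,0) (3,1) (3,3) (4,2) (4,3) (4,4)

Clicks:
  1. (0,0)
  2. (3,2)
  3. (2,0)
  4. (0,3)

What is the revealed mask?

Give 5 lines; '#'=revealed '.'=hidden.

Answer: #.###
..###
#....
..#..
.....

Derivation:
Click 1 (0,0) count=2: revealed 1 new [(0,0)] -> total=1
Click 2 (3,2) count=5: revealed 1 new [(3,2)] -> total=2
Click 3 (2,0) count=4: revealed 1 new [(2,0)] -> total=3
Click 4 (0,3) count=0: revealed 6 new [(0,2) (0,3) (0,4) (1,2) (1,3) (1,4)] -> total=9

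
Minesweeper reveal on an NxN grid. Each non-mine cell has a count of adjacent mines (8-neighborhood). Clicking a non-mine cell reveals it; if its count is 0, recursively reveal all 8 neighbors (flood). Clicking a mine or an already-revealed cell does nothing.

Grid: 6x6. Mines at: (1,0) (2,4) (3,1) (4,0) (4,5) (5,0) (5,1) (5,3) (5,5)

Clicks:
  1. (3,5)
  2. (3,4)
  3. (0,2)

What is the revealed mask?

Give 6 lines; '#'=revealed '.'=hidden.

Answer: .#####
.#####
.###..
....##
......
......

Derivation:
Click 1 (3,5) count=2: revealed 1 new [(3,5)] -> total=1
Click 2 (3,4) count=2: revealed 1 new [(3,4)] -> total=2
Click 3 (0,2) count=0: revealed 13 new [(0,1) (0,2) (0,3) (0,4) (0,5) (1,1) (1,2) (1,3) (1,4) (1,5) (2,1) (2,2) (2,3)] -> total=15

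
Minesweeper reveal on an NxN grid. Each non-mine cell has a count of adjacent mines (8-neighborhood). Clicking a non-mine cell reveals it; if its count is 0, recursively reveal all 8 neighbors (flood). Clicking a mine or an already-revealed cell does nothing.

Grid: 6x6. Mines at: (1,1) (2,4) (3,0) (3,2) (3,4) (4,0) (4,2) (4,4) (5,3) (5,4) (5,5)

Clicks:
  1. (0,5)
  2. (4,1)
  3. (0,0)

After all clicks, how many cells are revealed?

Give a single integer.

Click 1 (0,5) count=0: revealed 8 new [(0,2) (0,3) (0,4) (0,5) (1,2) (1,3) (1,4) (1,5)] -> total=8
Click 2 (4,1) count=4: revealed 1 new [(4,1)] -> total=9
Click 3 (0,0) count=1: revealed 1 new [(0,0)] -> total=10

Answer: 10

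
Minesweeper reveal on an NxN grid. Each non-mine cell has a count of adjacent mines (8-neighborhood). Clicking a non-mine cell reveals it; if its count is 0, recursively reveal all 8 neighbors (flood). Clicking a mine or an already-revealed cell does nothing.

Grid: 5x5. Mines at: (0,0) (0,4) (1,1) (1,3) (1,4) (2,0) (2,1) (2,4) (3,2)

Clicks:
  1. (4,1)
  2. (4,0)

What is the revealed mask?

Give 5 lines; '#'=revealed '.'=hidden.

Answer: .....
.....
.....
##...
##...

Derivation:
Click 1 (4,1) count=1: revealed 1 new [(4,1)] -> total=1
Click 2 (4,0) count=0: revealed 3 new [(3,0) (3,1) (4,0)] -> total=4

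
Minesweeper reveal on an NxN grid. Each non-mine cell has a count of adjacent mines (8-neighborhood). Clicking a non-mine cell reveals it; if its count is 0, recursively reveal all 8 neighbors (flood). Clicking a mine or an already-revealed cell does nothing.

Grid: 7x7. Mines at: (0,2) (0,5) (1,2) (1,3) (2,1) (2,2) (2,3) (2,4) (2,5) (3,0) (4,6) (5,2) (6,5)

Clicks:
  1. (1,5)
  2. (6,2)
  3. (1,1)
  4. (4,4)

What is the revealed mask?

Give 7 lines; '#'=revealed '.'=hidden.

Click 1 (1,5) count=3: revealed 1 new [(1,5)] -> total=1
Click 2 (6,2) count=1: revealed 1 new [(6,2)] -> total=2
Click 3 (1,1) count=4: revealed 1 new [(1,1)] -> total=3
Click 4 (4,4) count=0: revealed 9 new [(3,3) (3,4) (3,5) (4,3) (4,4) (4,5) (5,3) (5,4) (5,5)] -> total=12

Answer: .......
.#...#.
.......
...###.
...###.
...###.
..#....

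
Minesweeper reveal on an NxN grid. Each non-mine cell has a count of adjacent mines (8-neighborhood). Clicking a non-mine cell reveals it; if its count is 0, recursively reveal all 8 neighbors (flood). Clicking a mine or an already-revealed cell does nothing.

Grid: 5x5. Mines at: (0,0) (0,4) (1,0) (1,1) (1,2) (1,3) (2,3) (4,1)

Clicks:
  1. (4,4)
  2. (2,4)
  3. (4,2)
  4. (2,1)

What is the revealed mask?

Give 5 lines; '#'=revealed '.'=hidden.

Click 1 (4,4) count=0: revealed 6 new [(3,2) (3,3) (3,4) (4,2) (4,3) (4,4)] -> total=6
Click 2 (2,4) count=2: revealed 1 new [(2,4)] -> total=7
Click 3 (4,2) count=1: revealed 0 new [(none)] -> total=7
Click 4 (2,1) count=3: revealed 1 new [(2,1)] -> total=8

Answer: .....
.....
.#..#
..###
..###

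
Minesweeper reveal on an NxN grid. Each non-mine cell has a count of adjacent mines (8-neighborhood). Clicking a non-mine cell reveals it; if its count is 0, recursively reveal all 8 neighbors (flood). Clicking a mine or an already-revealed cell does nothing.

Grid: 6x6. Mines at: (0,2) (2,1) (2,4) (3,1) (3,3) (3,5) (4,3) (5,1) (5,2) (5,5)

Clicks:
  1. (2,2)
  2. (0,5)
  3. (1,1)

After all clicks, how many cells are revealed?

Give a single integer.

Answer: 8

Derivation:
Click 1 (2,2) count=3: revealed 1 new [(2,2)] -> total=1
Click 2 (0,5) count=0: revealed 6 new [(0,3) (0,4) (0,5) (1,3) (1,4) (1,5)] -> total=7
Click 3 (1,1) count=2: revealed 1 new [(1,1)] -> total=8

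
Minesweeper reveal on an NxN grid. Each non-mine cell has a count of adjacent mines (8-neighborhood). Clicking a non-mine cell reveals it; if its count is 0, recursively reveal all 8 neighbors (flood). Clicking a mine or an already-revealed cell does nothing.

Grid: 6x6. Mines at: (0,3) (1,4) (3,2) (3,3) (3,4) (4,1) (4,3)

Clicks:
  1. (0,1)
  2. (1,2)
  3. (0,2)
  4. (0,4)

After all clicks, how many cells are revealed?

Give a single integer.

Click 1 (0,1) count=0: revealed 11 new [(0,0) (0,1) (0,2) (1,0) (1,1) (1,2) (2,0) (2,1) (2,2) (3,0) (3,1)] -> total=11
Click 2 (1,2) count=1: revealed 0 new [(none)] -> total=11
Click 3 (0,2) count=1: revealed 0 new [(none)] -> total=11
Click 4 (0,4) count=2: revealed 1 new [(0,4)] -> total=12

Answer: 12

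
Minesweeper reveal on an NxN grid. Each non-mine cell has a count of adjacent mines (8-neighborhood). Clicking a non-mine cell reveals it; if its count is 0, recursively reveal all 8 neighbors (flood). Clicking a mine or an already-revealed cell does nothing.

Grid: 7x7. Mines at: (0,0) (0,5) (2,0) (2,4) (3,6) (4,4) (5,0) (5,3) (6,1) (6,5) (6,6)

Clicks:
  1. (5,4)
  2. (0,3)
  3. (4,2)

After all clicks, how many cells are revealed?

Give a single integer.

Click 1 (5,4) count=3: revealed 1 new [(5,4)] -> total=1
Click 2 (0,3) count=0: revealed 17 new [(0,1) (0,2) (0,3) (0,4) (1,1) (1,2) (1,3) (1,4) (2,1) (2,2) (2,3) (3,1) (3,2) (3,3) (4,1) (4,2) (4,3)] -> total=18
Click 3 (4,2) count=1: revealed 0 new [(none)] -> total=18

Answer: 18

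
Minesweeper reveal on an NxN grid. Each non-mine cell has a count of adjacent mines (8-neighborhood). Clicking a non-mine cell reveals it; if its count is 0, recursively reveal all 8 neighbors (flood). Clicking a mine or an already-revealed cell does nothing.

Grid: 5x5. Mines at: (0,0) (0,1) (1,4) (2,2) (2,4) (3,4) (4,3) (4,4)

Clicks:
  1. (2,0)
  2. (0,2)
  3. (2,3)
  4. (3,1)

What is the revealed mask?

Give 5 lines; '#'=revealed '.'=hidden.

Click 1 (2,0) count=0: revealed 10 new [(1,0) (1,1) (2,0) (2,1) (3,0) (3,1) (3,2) (4,0) (4,1) (4,2)] -> total=10
Click 2 (0,2) count=1: revealed 1 new [(0,2)] -> total=11
Click 3 (2,3) count=4: revealed 1 new [(2,3)] -> total=12
Click 4 (3,1) count=1: revealed 0 new [(none)] -> total=12

Answer: ..#..
##...
##.#.
###..
###..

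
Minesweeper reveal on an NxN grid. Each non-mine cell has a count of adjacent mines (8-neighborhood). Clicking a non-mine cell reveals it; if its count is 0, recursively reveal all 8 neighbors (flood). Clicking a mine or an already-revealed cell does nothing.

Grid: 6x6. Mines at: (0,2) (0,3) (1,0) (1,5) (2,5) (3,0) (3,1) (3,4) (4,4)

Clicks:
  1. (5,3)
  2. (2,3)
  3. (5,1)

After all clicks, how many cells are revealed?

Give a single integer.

Click 1 (5,3) count=1: revealed 1 new [(5,3)] -> total=1
Click 2 (2,3) count=1: revealed 1 new [(2,3)] -> total=2
Click 3 (5,1) count=0: revealed 7 new [(4,0) (4,1) (4,2) (4,3) (5,0) (5,1) (5,2)] -> total=9

Answer: 9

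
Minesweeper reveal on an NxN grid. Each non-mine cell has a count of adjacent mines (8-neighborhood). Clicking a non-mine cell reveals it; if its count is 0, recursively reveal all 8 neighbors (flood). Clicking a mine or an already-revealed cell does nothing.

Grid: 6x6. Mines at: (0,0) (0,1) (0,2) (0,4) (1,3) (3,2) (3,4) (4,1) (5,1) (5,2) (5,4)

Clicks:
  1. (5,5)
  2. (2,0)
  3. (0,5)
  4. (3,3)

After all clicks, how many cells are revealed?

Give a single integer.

Click 1 (5,5) count=1: revealed 1 new [(5,5)] -> total=1
Click 2 (2,0) count=0: revealed 6 new [(1,0) (1,1) (2,0) (2,1) (3,0) (3,1)] -> total=7
Click 3 (0,5) count=1: revealed 1 new [(0,5)] -> total=8
Click 4 (3,3) count=2: revealed 1 new [(3,3)] -> total=9

Answer: 9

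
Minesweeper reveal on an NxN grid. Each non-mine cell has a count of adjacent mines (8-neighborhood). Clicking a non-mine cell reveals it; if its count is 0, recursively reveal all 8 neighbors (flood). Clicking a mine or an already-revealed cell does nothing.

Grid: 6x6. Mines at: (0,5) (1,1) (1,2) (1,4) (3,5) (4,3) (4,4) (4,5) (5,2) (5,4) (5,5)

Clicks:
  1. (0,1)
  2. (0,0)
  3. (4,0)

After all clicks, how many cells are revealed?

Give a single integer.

Answer: 13

Derivation:
Click 1 (0,1) count=2: revealed 1 new [(0,1)] -> total=1
Click 2 (0,0) count=1: revealed 1 new [(0,0)] -> total=2
Click 3 (4,0) count=0: revealed 11 new [(2,0) (2,1) (2,2) (3,0) (3,1) (3,2) (4,0) (4,1) (4,2) (5,0) (5,1)] -> total=13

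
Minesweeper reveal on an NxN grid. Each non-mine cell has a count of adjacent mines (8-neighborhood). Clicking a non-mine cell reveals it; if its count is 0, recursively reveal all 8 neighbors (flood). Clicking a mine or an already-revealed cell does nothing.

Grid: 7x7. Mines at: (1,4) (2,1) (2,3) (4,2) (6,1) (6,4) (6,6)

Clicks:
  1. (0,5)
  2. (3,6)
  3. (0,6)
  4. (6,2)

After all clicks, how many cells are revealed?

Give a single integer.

Click 1 (0,5) count=1: revealed 1 new [(0,5)] -> total=1
Click 2 (3,6) count=0: revealed 18 new [(0,6) (1,5) (1,6) (2,4) (2,5) (2,6) (3,3) (3,4) (3,5) (3,6) (4,3) (4,4) (4,5) (4,6) (5,3) (5,4) (5,5) (5,6)] -> total=19
Click 3 (0,6) count=0: revealed 0 new [(none)] -> total=19
Click 4 (6,2) count=1: revealed 1 new [(6,2)] -> total=20

Answer: 20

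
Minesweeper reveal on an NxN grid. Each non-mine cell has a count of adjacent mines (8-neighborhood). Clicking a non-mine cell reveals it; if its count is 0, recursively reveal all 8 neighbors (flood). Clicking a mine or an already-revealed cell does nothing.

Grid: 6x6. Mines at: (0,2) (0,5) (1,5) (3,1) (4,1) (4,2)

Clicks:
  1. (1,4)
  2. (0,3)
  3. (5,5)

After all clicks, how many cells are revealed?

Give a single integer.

Click 1 (1,4) count=2: revealed 1 new [(1,4)] -> total=1
Click 2 (0,3) count=1: revealed 1 new [(0,3)] -> total=2
Click 3 (5,5) count=0: revealed 16 new [(1,2) (1,3) (2,2) (2,3) (2,4) (2,5) (3,2) (3,3) (3,4) (3,5) (4,3) (4,4) (4,5) (5,3) (5,4) (5,5)] -> total=18

Answer: 18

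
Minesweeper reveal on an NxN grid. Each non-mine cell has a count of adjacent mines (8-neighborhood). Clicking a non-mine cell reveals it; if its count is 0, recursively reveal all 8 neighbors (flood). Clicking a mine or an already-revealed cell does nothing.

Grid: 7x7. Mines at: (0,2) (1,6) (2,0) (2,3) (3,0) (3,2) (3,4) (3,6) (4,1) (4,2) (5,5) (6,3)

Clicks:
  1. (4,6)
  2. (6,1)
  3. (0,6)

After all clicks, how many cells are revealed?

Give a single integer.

Click 1 (4,6) count=2: revealed 1 new [(4,6)] -> total=1
Click 2 (6,1) count=0: revealed 6 new [(5,0) (5,1) (5,2) (6,0) (6,1) (6,2)] -> total=7
Click 3 (0,6) count=1: revealed 1 new [(0,6)] -> total=8

Answer: 8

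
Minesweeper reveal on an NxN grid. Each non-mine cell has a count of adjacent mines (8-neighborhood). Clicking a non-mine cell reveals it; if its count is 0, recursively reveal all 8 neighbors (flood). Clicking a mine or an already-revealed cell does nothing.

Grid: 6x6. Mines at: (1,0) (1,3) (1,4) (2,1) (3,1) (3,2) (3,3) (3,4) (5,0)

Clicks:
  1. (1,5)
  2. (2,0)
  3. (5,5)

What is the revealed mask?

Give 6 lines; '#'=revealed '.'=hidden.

Click 1 (1,5) count=1: revealed 1 new [(1,5)] -> total=1
Click 2 (2,0) count=3: revealed 1 new [(2,0)] -> total=2
Click 3 (5,5) count=0: revealed 10 new [(4,1) (4,2) (4,3) (4,4) (4,5) (5,1) (5,2) (5,3) (5,4) (5,5)] -> total=12

Answer: ......
.....#
#.....
......
.#####
.#####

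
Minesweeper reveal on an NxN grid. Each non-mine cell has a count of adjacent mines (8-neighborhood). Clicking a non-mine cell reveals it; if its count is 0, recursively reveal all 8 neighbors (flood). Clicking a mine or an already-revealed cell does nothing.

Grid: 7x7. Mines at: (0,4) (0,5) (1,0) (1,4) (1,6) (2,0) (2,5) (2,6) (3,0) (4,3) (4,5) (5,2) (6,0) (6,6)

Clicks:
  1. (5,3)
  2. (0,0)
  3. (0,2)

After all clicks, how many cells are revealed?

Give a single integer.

Answer: 14

Derivation:
Click 1 (5,3) count=2: revealed 1 new [(5,3)] -> total=1
Click 2 (0,0) count=1: revealed 1 new [(0,0)] -> total=2
Click 3 (0,2) count=0: revealed 12 new [(0,1) (0,2) (0,3) (1,1) (1,2) (1,3) (2,1) (2,2) (2,3) (3,1) (3,2) (3,3)] -> total=14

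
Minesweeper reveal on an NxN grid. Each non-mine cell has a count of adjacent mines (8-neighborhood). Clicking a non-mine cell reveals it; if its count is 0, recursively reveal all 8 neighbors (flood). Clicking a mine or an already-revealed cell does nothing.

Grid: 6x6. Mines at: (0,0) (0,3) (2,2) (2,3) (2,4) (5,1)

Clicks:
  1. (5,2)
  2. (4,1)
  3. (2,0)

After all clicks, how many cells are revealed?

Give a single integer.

Answer: 9

Derivation:
Click 1 (5,2) count=1: revealed 1 new [(5,2)] -> total=1
Click 2 (4,1) count=1: revealed 1 new [(4,1)] -> total=2
Click 3 (2,0) count=0: revealed 7 new [(1,0) (1,1) (2,0) (2,1) (3,0) (3,1) (4,0)] -> total=9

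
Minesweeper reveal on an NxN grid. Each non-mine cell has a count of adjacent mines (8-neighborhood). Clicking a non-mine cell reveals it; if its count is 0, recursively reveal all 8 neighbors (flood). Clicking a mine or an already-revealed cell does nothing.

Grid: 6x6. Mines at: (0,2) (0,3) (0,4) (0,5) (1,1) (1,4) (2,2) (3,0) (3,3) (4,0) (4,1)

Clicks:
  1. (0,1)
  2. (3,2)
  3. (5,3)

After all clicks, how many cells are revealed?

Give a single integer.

Answer: 14

Derivation:
Click 1 (0,1) count=2: revealed 1 new [(0,1)] -> total=1
Click 2 (3,2) count=3: revealed 1 new [(3,2)] -> total=2
Click 3 (5,3) count=0: revealed 12 new [(2,4) (2,5) (3,4) (3,5) (4,2) (4,3) (4,4) (4,5) (5,2) (5,3) (5,4) (5,5)] -> total=14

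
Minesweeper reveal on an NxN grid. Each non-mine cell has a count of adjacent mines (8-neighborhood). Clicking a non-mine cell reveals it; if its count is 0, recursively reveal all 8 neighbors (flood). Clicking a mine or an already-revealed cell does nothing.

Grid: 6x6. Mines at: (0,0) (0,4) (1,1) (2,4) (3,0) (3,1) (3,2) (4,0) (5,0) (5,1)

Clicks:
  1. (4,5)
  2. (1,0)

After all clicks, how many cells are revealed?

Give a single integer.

Click 1 (4,5) count=0: revealed 11 new [(3,3) (3,4) (3,5) (4,2) (4,3) (4,4) (4,5) (5,2) (5,3) (5,4) (5,5)] -> total=11
Click 2 (1,0) count=2: revealed 1 new [(1,0)] -> total=12

Answer: 12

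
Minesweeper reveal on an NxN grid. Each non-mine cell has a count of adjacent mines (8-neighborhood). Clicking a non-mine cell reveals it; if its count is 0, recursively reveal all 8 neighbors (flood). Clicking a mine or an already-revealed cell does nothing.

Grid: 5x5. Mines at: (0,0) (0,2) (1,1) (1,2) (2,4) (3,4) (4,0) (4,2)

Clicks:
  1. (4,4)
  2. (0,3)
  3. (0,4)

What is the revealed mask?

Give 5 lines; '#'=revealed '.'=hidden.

Click 1 (4,4) count=1: revealed 1 new [(4,4)] -> total=1
Click 2 (0,3) count=2: revealed 1 new [(0,3)] -> total=2
Click 3 (0,4) count=0: revealed 3 new [(0,4) (1,3) (1,4)] -> total=5

Answer: ...##
...##
.....
.....
....#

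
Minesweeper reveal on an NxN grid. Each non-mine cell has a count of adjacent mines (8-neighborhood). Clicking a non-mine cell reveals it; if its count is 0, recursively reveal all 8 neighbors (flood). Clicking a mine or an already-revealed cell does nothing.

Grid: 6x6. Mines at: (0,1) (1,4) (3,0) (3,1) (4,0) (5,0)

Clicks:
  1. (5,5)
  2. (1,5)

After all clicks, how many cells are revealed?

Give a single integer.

Answer: 19

Derivation:
Click 1 (5,5) count=0: revealed 18 new [(2,2) (2,3) (2,4) (2,5) (3,2) (3,3) (3,4) (3,5) (4,1) (4,2) (4,3) (4,4) (4,5) (5,1) (5,2) (5,3) (5,4) (5,5)] -> total=18
Click 2 (1,5) count=1: revealed 1 new [(1,5)] -> total=19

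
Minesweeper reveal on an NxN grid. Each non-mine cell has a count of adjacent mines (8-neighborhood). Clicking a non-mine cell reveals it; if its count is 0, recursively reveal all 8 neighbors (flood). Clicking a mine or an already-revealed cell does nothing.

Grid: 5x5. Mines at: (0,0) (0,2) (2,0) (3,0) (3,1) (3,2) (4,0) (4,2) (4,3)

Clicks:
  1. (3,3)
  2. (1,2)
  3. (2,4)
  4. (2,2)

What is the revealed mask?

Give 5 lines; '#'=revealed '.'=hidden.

Click 1 (3,3) count=3: revealed 1 new [(3,3)] -> total=1
Click 2 (1,2) count=1: revealed 1 new [(1,2)] -> total=2
Click 3 (2,4) count=0: revealed 7 new [(0,3) (0,4) (1,3) (1,4) (2,3) (2,4) (3,4)] -> total=9
Click 4 (2,2) count=2: revealed 1 new [(2,2)] -> total=10

Answer: ...##
..###
..###
...##
.....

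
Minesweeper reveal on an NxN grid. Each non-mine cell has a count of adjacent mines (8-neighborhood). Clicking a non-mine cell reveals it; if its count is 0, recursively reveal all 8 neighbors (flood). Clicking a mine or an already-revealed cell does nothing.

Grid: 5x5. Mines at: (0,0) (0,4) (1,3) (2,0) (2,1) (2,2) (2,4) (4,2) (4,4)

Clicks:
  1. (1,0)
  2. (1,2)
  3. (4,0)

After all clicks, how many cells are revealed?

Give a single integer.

Click 1 (1,0) count=3: revealed 1 new [(1,0)] -> total=1
Click 2 (1,2) count=3: revealed 1 new [(1,2)] -> total=2
Click 3 (4,0) count=0: revealed 4 new [(3,0) (3,1) (4,0) (4,1)] -> total=6

Answer: 6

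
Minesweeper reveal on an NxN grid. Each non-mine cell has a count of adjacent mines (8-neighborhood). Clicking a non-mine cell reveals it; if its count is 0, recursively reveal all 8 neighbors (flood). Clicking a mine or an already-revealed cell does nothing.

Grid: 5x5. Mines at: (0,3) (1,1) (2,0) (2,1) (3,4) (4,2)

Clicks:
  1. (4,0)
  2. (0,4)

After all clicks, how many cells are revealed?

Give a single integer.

Click 1 (4,0) count=0: revealed 4 new [(3,0) (3,1) (4,0) (4,1)] -> total=4
Click 2 (0,4) count=1: revealed 1 new [(0,4)] -> total=5

Answer: 5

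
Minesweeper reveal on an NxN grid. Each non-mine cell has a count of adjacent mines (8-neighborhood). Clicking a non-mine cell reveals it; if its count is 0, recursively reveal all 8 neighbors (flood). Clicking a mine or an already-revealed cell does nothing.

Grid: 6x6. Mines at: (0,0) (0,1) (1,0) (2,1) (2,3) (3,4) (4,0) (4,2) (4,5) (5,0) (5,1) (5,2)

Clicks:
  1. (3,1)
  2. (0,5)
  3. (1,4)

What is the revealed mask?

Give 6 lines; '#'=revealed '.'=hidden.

Answer: ..####
..####
....##
.#....
......
......

Derivation:
Click 1 (3,1) count=3: revealed 1 new [(3,1)] -> total=1
Click 2 (0,5) count=0: revealed 10 new [(0,2) (0,3) (0,4) (0,5) (1,2) (1,3) (1,4) (1,5) (2,4) (2,5)] -> total=11
Click 3 (1,4) count=1: revealed 0 new [(none)] -> total=11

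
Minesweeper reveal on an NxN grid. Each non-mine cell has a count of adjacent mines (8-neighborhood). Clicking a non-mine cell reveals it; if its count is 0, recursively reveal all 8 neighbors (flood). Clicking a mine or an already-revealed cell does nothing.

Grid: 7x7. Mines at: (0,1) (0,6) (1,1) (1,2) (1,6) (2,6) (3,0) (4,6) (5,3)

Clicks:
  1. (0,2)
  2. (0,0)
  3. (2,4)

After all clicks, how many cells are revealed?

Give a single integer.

Answer: 23

Derivation:
Click 1 (0,2) count=3: revealed 1 new [(0,2)] -> total=1
Click 2 (0,0) count=2: revealed 1 new [(0,0)] -> total=2
Click 3 (2,4) count=0: revealed 21 new [(0,3) (0,4) (0,5) (1,3) (1,4) (1,5) (2,1) (2,2) (2,3) (2,4) (2,5) (3,1) (3,2) (3,3) (3,4) (3,5) (4,1) (4,2) (4,3) (4,4) (4,5)] -> total=23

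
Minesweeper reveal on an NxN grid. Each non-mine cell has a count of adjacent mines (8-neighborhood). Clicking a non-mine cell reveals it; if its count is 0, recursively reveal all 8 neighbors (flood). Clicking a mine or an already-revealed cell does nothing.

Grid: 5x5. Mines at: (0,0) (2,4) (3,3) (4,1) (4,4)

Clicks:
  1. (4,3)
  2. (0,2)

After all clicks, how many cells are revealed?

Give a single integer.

Click 1 (4,3) count=2: revealed 1 new [(4,3)] -> total=1
Click 2 (0,2) count=0: revealed 16 new [(0,1) (0,2) (0,3) (0,4) (1,0) (1,1) (1,2) (1,3) (1,4) (2,0) (2,1) (2,2) (2,3) (3,0) (3,1) (3,2)] -> total=17

Answer: 17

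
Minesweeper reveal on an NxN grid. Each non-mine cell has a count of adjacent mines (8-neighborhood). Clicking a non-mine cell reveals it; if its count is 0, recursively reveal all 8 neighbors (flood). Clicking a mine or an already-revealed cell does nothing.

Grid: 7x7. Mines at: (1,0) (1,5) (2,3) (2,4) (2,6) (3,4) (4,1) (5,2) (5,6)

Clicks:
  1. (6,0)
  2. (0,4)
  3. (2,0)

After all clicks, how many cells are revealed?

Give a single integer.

Click 1 (6,0) count=0: revealed 4 new [(5,0) (5,1) (6,0) (6,1)] -> total=4
Click 2 (0,4) count=1: revealed 1 new [(0,4)] -> total=5
Click 3 (2,0) count=1: revealed 1 new [(2,0)] -> total=6

Answer: 6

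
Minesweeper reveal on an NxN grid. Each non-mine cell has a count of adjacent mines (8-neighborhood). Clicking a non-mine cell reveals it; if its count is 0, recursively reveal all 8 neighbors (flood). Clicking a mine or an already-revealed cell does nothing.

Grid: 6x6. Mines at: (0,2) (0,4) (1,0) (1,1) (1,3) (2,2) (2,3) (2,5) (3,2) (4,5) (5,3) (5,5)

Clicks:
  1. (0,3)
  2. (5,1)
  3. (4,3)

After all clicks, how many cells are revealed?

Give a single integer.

Click 1 (0,3) count=3: revealed 1 new [(0,3)] -> total=1
Click 2 (5,1) count=0: revealed 10 new [(2,0) (2,1) (3,0) (3,1) (4,0) (4,1) (4,2) (5,0) (5,1) (5,2)] -> total=11
Click 3 (4,3) count=2: revealed 1 new [(4,3)] -> total=12

Answer: 12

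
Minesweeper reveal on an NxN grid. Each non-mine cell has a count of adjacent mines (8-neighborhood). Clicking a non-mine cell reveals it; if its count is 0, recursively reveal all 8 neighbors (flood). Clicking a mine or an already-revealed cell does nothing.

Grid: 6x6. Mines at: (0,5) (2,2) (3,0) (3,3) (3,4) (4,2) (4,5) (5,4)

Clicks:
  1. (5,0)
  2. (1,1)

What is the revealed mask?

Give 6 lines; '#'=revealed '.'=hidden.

Answer: ......
.#....
......
......
##....
##....

Derivation:
Click 1 (5,0) count=0: revealed 4 new [(4,0) (4,1) (5,0) (5,1)] -> total=4
Click 2 (1,1) count=1: revealed 1 new [(1,1)] -> total=5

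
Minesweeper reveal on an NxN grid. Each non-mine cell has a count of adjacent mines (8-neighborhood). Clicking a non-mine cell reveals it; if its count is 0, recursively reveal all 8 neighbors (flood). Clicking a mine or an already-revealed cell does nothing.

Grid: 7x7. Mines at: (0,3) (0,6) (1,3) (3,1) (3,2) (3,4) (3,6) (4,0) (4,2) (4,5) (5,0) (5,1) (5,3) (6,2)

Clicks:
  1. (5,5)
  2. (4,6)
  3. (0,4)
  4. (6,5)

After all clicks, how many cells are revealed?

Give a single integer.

Click 1 (5,5) count=1: revealed 1 new [(5,5)] -> total=1
Click 2 (4,6) count=2: revealed 1 new [(4,6)] -> total=2
Click 3 (0,4) count=2: revealed 1 new [(0,4)] -> total=3
Click 4 (6,5) count=0: revealed 5 new [(5,4) (5,6) (6,4) (6,5) (6,6)] -> total=8

Answer: 8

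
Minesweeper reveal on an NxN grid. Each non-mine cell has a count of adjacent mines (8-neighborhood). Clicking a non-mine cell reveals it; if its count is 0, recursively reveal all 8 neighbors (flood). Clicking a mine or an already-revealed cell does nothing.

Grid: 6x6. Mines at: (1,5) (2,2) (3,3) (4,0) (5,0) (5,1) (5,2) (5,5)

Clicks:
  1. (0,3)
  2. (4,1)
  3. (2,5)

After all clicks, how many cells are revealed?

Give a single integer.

Answer: 16

Derivation:
Click 1 (0,3) count=0: revealed 14 new [(0,0) (0,1) (0,2) (0,3) (0,4) (1,0) (1,1) (1,2) (1,3) (1,4) (2,0) (2,1) (3,0) (3,1)] -> total=14
Click 2 (4,1) count=4: revealed 1 new [(4,1)] -> total=15
Click 3 (2,5) count=1: revealed 1 new [(2,5)] -> total=16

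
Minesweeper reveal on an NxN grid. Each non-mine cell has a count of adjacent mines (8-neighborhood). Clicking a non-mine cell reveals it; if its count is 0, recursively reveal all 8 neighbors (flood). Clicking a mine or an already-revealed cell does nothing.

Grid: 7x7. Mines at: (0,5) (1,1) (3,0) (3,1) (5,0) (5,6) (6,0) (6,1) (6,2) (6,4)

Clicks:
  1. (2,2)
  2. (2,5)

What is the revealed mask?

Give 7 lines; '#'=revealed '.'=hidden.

Answer: ..###..
..#####
..#####
..#####
..#####
..####.
.......

Derivation:
Click 1 (2,2) count=2: revealed 1 new [(2,2)] -> total=1
Click 2 (2,5) count=0: revealed 26 new [(0,2) (0,3) (0,4) (1,2) (1,3) (1,4) (1,5) (1,6) (2,3) (2,4) (2,5) (2,6) (3,2) (3,3) (3,4) (3,5) (3,6) (4,2) (4,3) (4,4) (4,5) (4,6) (5,2) (5,3) (5,4) (5,5)] -> total=27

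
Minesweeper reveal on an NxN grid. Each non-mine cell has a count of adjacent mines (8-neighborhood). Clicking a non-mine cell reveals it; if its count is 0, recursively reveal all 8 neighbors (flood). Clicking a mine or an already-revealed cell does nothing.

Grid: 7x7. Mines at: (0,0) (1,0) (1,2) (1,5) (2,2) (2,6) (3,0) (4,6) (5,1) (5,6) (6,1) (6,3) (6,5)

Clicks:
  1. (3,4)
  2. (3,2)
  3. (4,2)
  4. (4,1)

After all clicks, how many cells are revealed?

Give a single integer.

Answer: 16

Derivation:
Click 1 (3,4) count=0: revealed 15 new [(2,3) (2,4) (2,5) (3,2) (3,3) (3,4) (3,5) (4,2) (4,3) (4,4) (4,5) (5,2) (5,3) (5,4) (5,5)] -> total=15
Click 2 (3,2) count=1: revealed 0 new [(none)] -> total=15
Click 3 (4,2) count=1: revealed 0 new [(none)] -> total=15
Click 4 (4,1) count=2: revealed 1 new [(4,1)] -> total=16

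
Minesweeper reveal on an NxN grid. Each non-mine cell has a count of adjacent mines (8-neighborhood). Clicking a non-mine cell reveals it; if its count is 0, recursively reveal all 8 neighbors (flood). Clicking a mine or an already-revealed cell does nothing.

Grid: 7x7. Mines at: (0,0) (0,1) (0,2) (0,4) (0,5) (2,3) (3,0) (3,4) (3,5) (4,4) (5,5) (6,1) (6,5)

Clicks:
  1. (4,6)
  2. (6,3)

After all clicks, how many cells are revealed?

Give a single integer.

Answer: 7

Derivation:
Click 1 (4,6) count=2: revealed 1 new [(4,6)] -> total=1
Click 2 (6,3) count=0: revealed 6 new [(5,2) (5,3) (5,4) (6,2) (6,3) (6,4)] -> total=7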